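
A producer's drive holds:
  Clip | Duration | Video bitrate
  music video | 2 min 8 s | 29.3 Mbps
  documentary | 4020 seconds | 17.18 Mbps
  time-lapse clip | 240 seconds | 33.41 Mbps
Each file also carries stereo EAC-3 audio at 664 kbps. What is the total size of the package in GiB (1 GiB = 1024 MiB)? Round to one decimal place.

9.7 GiB

Audio: 664 kbps = 0.664 Mbps.
music video: 29.964 Mbps × 128 s = 3835.4 Mb
documentary: 17.844 Mbps × 4020 s = 71732.9 Mb
time-lapse clip: 34.074 Mbps × 240 s = 8177.8 Mb
Total: 83746.0 Mb = 10468.3 MB.
= 9.749 GiB.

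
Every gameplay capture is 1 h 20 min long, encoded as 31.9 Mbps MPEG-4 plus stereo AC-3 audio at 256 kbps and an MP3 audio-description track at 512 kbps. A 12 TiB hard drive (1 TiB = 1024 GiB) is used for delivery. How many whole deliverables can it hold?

673

1 h 20 min = 80 min = 4800 s
Audio total: 256 + 512 = 768 kbps = 0.768 Mbps.
Total bitrate: 32.668 Mbps.
Per item: 32.668 Mbps × 4800 s = 156,806 Mb = 19,601 MB.
Capacity: 12 TiB = 105,553,116 Mb; 673.14 items → 673 complete.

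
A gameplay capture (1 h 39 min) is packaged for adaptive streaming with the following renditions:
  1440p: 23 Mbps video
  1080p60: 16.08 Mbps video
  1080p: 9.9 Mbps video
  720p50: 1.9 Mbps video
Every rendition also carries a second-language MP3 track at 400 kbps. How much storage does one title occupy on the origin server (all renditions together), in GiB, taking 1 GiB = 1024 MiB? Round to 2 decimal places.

1 h 39 min = 99 min = 5940 s
Audio: 400 kbps = 0.400 Mbps.
Sum of rendition bitrates: (23+0.400) + (16.08+0.400) + (9.9+0.400) + (1.9+0.400) = 52.480 Mbps.
× 5940 s = 311,731 Mb = 38,966 MB = 36.29 GiB.

36.29 GiB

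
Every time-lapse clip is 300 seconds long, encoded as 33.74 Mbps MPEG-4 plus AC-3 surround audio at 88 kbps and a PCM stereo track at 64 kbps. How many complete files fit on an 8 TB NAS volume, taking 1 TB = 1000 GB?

Audio total: 88 + 64 = 152 kbps = 0.152 Mbps.
Total bitrate: 33.892 Mbps.
Per item: 33.892 Mbps × 300 s = 10,168 Mb = 1,271 MB.
Capacity: 8 TB = 64,000,000 Mb; 6294.50 items → 6294 complete.

6294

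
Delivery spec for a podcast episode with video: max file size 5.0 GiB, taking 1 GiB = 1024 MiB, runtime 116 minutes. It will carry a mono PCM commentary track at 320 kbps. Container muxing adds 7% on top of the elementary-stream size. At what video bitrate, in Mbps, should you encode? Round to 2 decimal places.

Budget: 5.0 GiB = 42949.7 Mb.
Stream payload after overhead: 42949.7 / 1.07 = 40139.9 Mb.
116 min = 6960 s
Total bitrate budget: 40139.9 Mb / 6960 s = 5.767 Mbps.
Audio: 320 kbps = 0.320 Mbps.
Video: 5.767 − 0.320 = 5.447 Mbps.

5.45 Mbps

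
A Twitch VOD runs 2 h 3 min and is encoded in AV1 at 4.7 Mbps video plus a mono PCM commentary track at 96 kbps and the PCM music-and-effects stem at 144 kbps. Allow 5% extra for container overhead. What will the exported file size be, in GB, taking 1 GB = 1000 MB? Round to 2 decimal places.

2 h 3 min = 123 min = 7380 s
Audio total: 96 + 144 = 240 kbps = 0.240 Mbps.
Total bitrate: 4.7 + 0.240 = 4.940 Mbps.
Stream data: 4.940 Mbps × 7380 s = 36457.2 Mb.
With 5% container overhead: ×1.05.
38,280 Mb ÷ 8 = 4,785 MB → 4.785 GB.

4.79 GB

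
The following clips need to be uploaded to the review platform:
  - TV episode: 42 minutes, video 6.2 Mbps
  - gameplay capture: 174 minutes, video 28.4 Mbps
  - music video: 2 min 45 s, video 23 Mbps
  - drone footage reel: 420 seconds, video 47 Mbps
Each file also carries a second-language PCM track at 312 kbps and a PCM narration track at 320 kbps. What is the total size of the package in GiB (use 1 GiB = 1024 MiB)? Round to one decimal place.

Audio total: 312 + 320 = 632 kbps = 0.632 Mbps.
TV episode: 6.832 Mbps × 2520 s = 17216.6 Mb
gameplay capture: 29.032 Mbps × 10440 s = 303094.1 Mb
music video: 23.632 Mbps × 165 s = 3899.3 Mb
drone footage reel: 47.632 Mbps × 420 s = 20005.4 Mb
Total: 344215.4 Mb = 43026.9 MB.
= 40.07 GiB.

40.1 GiB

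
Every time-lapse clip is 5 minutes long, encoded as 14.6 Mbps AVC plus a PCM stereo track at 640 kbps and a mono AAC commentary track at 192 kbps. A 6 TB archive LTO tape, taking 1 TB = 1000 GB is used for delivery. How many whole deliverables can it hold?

5 min = 300 s
Audio total: 640 + 192 = 832 kbps = 0.832 Mbps.
Total bitrate: 15.432 Mbps.
Per item: 15.432 Mbps × 300 s = 4,630 Mb = 578.7 MB.
Capacity: 6 TB = 48,000,000 Mb; 10368.07 items → 10368 complete.

10368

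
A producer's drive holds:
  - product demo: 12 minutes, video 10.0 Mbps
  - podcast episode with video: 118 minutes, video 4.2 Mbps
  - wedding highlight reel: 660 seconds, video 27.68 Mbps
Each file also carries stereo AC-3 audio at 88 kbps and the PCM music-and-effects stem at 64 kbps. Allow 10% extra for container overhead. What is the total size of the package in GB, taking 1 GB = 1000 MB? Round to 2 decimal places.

7.77 GB

Audio total: 88 + 64 = 152 kbps = 0.152 Mbps.
product demo: 10.152 Mbps × 720 s × 1.10 = 8040.4 Mb
podcast episode with video: 4.352 Mbps × 7080 s × 1.10 = 33893.4 Mb
wedding highlight reel: 27.832 Mbps × 660 s × 1.10 = 20206.0 Mb
Total: 62139.8 Mb = 7767.5 MB.
= 7.767 GB.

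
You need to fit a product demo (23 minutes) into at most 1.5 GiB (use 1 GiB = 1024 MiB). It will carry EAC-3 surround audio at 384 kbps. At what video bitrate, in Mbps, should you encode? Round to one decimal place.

Budget: 1.5 GiB = 12884.9 Mb.
23 min = 1380 s
Total bitrate budget: 12884.9 Mb / 1380 s = 9.337 Mbps.
Audio: 384 kbps = 0.384 Mbps.
Video: 9.337 − 0.384 = 8.953 Mbps.

9.0 Mbps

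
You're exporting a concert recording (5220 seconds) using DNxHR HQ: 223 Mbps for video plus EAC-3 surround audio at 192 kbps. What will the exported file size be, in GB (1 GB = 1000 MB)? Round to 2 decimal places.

Audio: 192 kbps = 0.192 Mbps.
Total bitrate: 223 + 0.192 = 223.192 Mbps.
Stream data: 223.192 Mbps × 5220 s = 1165062.2 Mb.
1,165,062 Mb ÷ 8 = 145,633 MB → 145.6 GB.

145.63 GB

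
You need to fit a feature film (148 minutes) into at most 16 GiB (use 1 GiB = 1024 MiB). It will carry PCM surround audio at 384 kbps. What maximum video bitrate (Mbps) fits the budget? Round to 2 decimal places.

15.09 Mbps

Budget: 16 GiB = 137439.0 Mb.
148 min = 8880 s
Total bitrate budget: 137439.0 Mb / 8880 s = 15.477 Mbps.
Audio: 384 kbps = 0.384 Mbps.
Video: 15.477 − 0.384 = 15.093 Mbps.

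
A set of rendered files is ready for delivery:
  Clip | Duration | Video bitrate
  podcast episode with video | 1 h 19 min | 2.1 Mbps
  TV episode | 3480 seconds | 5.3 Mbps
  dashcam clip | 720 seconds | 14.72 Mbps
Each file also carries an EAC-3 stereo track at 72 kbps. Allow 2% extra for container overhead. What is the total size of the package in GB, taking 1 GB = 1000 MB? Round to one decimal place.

Audio: 72 kbps = 0.072 Mbps.
podcast episode with video: 2.172 Mbps × 4740 s × 1.02 = 10501.2 Mb
TV episode: 5.372 Mbps × 3480 s × 1.02 = 19068.5 Mb
dashcam clip: 14.792 Mbps × 720 s × 1.02 = 10863.2 Mb
Total: 40432.9 Mb = 5054.1 MB.
= 5.054 GB.

5.1 GB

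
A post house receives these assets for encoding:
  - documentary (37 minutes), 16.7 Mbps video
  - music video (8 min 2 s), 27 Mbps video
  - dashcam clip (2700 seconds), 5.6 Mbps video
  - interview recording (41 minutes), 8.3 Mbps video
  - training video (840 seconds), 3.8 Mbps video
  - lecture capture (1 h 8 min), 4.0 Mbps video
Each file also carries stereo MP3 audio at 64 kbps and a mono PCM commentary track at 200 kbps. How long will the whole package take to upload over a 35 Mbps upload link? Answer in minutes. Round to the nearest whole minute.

Audio total: 64 + 200 = 264 kbps = 0.264 Mbps.
documentary: 16.964 Mbps × 2220 s = 37660.1 Mb
music video: 27.264 Mbps × 482 s = 13141.2 Mb
dashcam clip: 5.864 Mbps × 2700 s = 15832.8 Mb
interview recording: 8.564 Mbps × 2460 s = 21067.4 Mb
training video: 4.064 Mbps × 840 s = 3413.8 Mb
lecture capture: 4.264 Mbps × 4080 s = 17397.1 Mb
Total: 108512.4 Mb = 13564.1 MB.
At 35 Mbps: 108512.4 / 35 = 3100 s ≈ 51.7 minutes.

52 minutes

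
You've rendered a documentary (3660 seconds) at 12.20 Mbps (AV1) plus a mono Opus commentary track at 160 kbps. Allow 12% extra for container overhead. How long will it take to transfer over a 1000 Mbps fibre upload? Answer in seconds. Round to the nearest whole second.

Audio: 160 kbps = 0.160 Mbps.
Total bitrate: 12.360 Mbps.
File: 12.360 Mbps × 3660 s = 45237.6 Mb.
With 12% container overhead: ×1.12. → 50666.1 Mb.
At 1000 Mbps: 50666.1 / 1000 = 50.7 s ≈ 50.7 seconds.

51 seconds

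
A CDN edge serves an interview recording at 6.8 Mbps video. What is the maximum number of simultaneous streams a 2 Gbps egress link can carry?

294

2 Gbps = 2,000 Mbps; 2,000 / 6.800 = 294.12 → 294 viewers.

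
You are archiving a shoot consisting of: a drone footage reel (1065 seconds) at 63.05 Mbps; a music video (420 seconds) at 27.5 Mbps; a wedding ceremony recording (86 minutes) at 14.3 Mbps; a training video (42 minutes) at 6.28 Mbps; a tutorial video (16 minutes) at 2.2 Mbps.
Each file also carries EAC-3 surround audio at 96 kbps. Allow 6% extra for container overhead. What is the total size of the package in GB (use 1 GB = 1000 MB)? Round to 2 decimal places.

Audio: 96 kbps = 0.096 Mbps.
drone footage reel: 63.146 Mbps × 1065 s × 1.06 = 71285.5 Mb
music video: 27.596 Mbps × 420 s × 1.06 = 12285.7 Mb
wedding ceremony recording: 14.396 Mbps × 5160 s × 1.06 = 78740.4 Mb
training video: 6.376 Mbps × 2520 s × 1.06 = 17031.6 Mb
tutorial video: 2.296 Mbps × 960 s × 1.06 = 2336.4 Mb
Total: 181679.6 Mb = 22710.0 MB.
= 22.71 GB.

22.71 GB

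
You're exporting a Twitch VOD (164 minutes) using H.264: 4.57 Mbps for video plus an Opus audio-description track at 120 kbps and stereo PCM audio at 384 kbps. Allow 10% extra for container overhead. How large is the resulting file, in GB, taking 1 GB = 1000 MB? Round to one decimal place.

6.9 GB

164 min = 9840 s
Audio total: 120 + 384 = 504 kbps = 0.504 Mbps.
Total bitrate: 4.57 + 0.504 = 5.074 Mbps.
Stream data: 5.074 Mbps × 9840 s = 49928.2 Mb.
With 10% container overhead: ×1.10.
54,921 Mb ÷ 8 = 6,865 MB → 6.865 GB.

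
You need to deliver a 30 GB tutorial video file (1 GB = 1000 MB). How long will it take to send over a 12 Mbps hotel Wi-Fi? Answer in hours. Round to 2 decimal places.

5.56 hours

File: 30 GB = 240000.0 Mb.
At 12 Mbps: 240000.0 / 12 = 20000.0 s ≈ 5.56 hours.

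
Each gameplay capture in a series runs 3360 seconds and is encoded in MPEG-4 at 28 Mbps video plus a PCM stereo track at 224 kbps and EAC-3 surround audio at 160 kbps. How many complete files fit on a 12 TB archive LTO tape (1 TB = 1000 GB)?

Audio total: 224 + 160 = 384 kbps = 0.384 Mbps.
Total bitrate: 28.384 Mbps.
Per item: 28.384 Mbps × 3360 s = 95,370 Mb = 11,921 MB.
Capacity: 12 TB = 96,000,000 Mb; 1006.60 items → 1006 complete.

1006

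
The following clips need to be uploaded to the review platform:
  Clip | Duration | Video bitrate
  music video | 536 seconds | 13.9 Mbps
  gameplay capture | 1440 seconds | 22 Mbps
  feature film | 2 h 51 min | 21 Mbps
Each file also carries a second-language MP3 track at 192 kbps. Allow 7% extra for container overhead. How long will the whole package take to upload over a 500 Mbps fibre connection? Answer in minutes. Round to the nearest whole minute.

9 minutes

Audio: 192 kbps = 0.192 Mbps.
music video: 14.092 Mbps × 536 s × 1.07 = 8082.0 Mb
gameplay capture: 22.192 Mbps × 1440 s × 1.07 = 34193.4 Mb
feature film: 21.192 Mbps × 10260 s × 1.07 = 232650.0 Mb
Total: 274925.5 Mb = 34365.7 MB.
At 500 Mbps: 274925.5 / 500 = 550 s ≈ 9.16 minutes.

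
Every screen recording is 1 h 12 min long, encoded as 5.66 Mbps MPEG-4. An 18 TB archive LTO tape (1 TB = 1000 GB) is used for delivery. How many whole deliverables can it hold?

1 h 12 min = 72 min = 4320 s
Per item: 5.660 Mbps × 4320 s = 24,451 Mb = 3,056 MB.
Capacity: 18 TB = 144,000,000 Mb; 5889.28 items → 5889 complete.

5889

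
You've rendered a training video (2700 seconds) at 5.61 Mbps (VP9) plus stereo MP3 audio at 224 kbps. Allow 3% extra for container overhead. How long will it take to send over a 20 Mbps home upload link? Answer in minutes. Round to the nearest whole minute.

Audio: 224 kbps = 0.224 Mbps.
Total bitrate: 5.834 Mbps.
File: 5.834 Mbps × 2700 s = 15751.8 Mb.
With 3% container overhead: ×1.03. → 16224.4 Mb.
At 20 Mbps: 16224.4 / 20 = 811.2 s ≈ 13.5 minutes.

14 minutes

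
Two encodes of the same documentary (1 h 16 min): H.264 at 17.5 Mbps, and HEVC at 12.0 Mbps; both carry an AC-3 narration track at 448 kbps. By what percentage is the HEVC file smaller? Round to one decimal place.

30.6%

1 h 16 min = 76 min = 4560 s
Audio: 448 kbps = 0.448 Mbps.
H.264: 17.948 Mbps × 4560 s = 81842.9 Mb = 10.230 GB.
HEVC: 12.448 Mbps × 4560 s = 56762.9 Mb = 7.095 GB.
Reduction: (1 − 7.095/10.230) × 100 = 30.64%.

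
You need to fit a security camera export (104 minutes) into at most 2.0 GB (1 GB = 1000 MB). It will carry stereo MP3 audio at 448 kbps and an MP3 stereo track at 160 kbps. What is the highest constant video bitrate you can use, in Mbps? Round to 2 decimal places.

Budget: 2.0 GB = 16000.0 Mb.
104 min = 6240 s
Total bitrate budget: 16000.0 Mb / 6240 s = 2.564 Mbps.
Audio total: 448 + 160 = 608 kbps = 0.608 Mbps.
Video: 2.564 − 0.608 = 1.956 Mbps.

1.96 Mbps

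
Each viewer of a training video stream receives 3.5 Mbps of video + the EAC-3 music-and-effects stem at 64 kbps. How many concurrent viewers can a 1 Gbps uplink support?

280

Audio: 64 kbps = 0.064 Mbps.
Per-viewer media rate: 3.564 Mbps.
1 Gbps = 1,000 Mbps; 1,000 / 3.564 = 280.58 → 280 viewers.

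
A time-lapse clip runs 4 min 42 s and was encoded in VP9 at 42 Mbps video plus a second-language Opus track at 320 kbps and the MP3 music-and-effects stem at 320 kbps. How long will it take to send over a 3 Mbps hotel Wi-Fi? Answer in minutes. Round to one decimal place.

66.8 minutes

4 min 42 s = 282 s
Audio total: 320 + 320 = 640 kbps = 0.640 Mbps.
Total bitrate: 42.640 Mbps.
File: 42.640 Mbps × 282 s = 12024.5 Mb.
At 3 Mbps: 12024.5 / 3 = 4008.2 s ≈ 66.8 minutes.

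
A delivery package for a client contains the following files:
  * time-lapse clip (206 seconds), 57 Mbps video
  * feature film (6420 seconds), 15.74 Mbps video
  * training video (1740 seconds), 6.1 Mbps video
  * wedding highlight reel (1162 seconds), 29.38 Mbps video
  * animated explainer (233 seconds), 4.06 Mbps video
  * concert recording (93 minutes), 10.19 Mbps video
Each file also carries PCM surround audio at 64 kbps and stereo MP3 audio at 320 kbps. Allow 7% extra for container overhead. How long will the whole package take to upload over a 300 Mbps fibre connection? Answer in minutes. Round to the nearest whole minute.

Audio total: 64 + 320 = 384 kbps = 0.384 Mbps.
time-lapse clip: 57.384 Mbps × 206 s × 1.07 = 12648.6 Mb
feature film: 16.124 Mbps × 6420 s × 1.07 = 110762.2 Mb
training video: 6.484 Mbps × 1740 s × 1.07 = 12071.9 Mb
wedding highlight reel: 29.764 Mbps × 1162 s × 1.07 = 37006.8 Mb
animated explainer: 4.444 Mbps × 233 s × 1.07 = 1107.9 Mb
concert recording: 10.574 Mbps × 5580 s × 1.07 = 63133.1 Mb
Total: 236730.5 Mb = 29591.3 MB.
At 300 Mbps: 236730.5 / 300 = 789 s ≈ 13.2 minutes.

13 minutes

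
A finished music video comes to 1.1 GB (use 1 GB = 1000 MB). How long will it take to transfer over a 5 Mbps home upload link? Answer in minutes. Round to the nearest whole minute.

File: 1.1 GB = 8800.0 Mb.
At 5 Mbps: 8800.0 / 5 = 1760.0 s ≈ 29.3 minutes.

29 minutes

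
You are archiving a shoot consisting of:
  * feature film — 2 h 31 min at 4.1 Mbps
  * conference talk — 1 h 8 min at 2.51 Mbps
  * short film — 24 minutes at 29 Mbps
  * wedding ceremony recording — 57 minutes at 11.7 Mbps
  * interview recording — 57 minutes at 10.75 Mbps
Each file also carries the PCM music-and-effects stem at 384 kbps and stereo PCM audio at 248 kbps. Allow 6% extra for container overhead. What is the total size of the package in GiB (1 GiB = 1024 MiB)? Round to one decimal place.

22.1 GiB

Audio total: 384 + 248 = 632 kbps = 0.632 Mbps.
feature film: 4.732 Mbps × 9060 s × 1.06 = 45444.2 Mb
conference talk: 3.142 Mbps × 4080 s × 1.06 = 13588.5 Mb
short film: 29.632 Mbps × 1440 s × 1.06 = 45230.3 Mb
wedding ceremony recording: 12.332 Mbps × 3420 s × 1.06 = 44706.0 Mb
interview recording: 11.382 Mbps × 3420 s × 1.06 = 41262.0 Mb
Total: 190231.0 Mb = 23778.9 MB.
= 22.15 GiB.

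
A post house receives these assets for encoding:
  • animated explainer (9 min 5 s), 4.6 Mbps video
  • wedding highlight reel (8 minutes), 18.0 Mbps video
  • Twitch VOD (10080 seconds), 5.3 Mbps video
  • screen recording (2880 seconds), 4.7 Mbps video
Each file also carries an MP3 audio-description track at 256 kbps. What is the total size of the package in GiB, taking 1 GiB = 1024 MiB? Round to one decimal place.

9.5 GiB

Audio: 256 kbps = 0.256 Mbps.
animated explainer: 4.856 Mbps × 545 s = 2646.5 Mb
wedding highlight reel: 18.256 Mbps × 480 s = 8762.9 Mb
Twitch VOD: 5.556 Mbps × 10080 s = 56004.5 Mb
screen recording: 4.956 Mbps × 2880 s = 14273.3 Mb
Total: 81687.2 Mb = 10210.9 MB.
= 9.510 GiB.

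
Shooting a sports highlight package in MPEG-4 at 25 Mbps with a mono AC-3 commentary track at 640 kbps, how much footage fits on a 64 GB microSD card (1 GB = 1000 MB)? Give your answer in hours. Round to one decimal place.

Audio: 640 kbps = 0.640 Mbps.
Total bitrate: 25 + 0.640 = 25.640 Mbps.
Capacity: 64 GB = 512,000 Mb.
Recording time: 512,000 / 25.640 = 19,969 s ≈ 5.55 hours.

5.5 hours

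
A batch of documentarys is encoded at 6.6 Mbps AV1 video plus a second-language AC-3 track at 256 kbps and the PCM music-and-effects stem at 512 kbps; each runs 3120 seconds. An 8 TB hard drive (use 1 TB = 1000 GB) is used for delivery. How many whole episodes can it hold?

2784

Audio total: 256 + 512 = 768 kbps = 0.768 Mbps.
Total bitrate: 7.368 Mbps.
Per item: 7.368 Mbps × 3120 s = 22,988 Mb = 2,874 MB.
Capacity: 8 TB = 64,000,000 Mb; 2784.04 items → 2784 complete.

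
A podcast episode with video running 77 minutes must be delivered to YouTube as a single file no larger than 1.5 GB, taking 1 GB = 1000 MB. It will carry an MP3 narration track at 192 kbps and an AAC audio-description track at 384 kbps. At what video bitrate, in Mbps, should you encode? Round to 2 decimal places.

Budget: 1.5 GB = 12000.0 Mb.
77 min = 4620 s
Total bitrate budget: 12000.0 Mb / 4620 s = 2.597 Mbps.
Audio total: 192 + 384 = 576 kbps = 0.576 Mbps.
Video: 2.597 − 0.576 = 2.021 Mbps.

2.02 Mbps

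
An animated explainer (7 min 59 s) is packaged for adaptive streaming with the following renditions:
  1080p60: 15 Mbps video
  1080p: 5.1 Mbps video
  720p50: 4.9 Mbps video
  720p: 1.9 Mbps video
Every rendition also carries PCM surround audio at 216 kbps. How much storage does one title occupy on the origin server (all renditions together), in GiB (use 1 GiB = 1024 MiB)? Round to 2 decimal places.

1.55 GiB

7 min 59 s = 479 s
Audio: 216 kbps = 0.216 Mbps.
Sum of rendition bitrates: (15+0.216) + (5.1+0.216) + (4.9+0.216) + (1.9+0.216) = 27.764 Mbps.
× 479 s = 13,299 Mb = 1,662 MB = 1.548 GiB.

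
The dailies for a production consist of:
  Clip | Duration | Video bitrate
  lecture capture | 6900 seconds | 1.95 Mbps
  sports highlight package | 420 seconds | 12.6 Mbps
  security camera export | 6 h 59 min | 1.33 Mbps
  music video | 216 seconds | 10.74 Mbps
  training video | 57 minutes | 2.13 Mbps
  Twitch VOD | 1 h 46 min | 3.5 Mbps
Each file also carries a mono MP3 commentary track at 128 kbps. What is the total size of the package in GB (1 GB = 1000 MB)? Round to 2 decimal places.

11.19 GB

Audio: 128 kbps = 0.128 Mbps.
lecture capture: 2.078 Mbps × 6900 s = 14338.2 Mb
sports highlight package: 12.728 Mbps × 420 s = 5345.8 Mb
security camera export: 1.458 Mbps × 25140 s = 36654.1 Mb
music video: 10.868 Mbps × 216 s = 2347.5 Mb
training video: 2.258 Mbps × 3420 s = 7722.4 Mb
Twitch VOD: 3.628 Mbps × 6360 s = 23074.1 Mb
Total: 89482.0 Mb = 11185.3 MB.
= 11.19 GB.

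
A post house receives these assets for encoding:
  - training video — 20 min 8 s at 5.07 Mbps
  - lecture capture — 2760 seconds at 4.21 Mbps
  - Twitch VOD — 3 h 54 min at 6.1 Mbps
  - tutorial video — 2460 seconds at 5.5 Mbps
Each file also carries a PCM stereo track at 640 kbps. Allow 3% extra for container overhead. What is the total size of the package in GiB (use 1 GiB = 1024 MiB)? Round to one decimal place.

Audio: 640 kbps = 0.640 Mbps.
training video: 5.710 Mbps × 1208 s × 1.03 = 7104.6 Mb
lecture capture: 4.850 Mbps × 2760 s × 1.03 = 13787.6 Mb
Twitch VOD: 6.740 Mbps × 14040 s × 1.03 = 97468.5 Mb
tutorial video: 6.140 Mbps × 2460 s × 1.03 = 15557.5 Mb
Total: 133918.2 Mb = 16739.8 MB.
= 15.59 GiB.

15.6 GiB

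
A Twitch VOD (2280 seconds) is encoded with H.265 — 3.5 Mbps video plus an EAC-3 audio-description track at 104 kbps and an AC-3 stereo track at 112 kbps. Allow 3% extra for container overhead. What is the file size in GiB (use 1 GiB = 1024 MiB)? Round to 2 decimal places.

1.02 GiB

Audio total: 104 + 112 = 216 kbps = 0.216 Mbps.
Total bitrate: 3.5 + 0.216 = 3.716 Mbps.
Stream data: 3.716 Mbps × 2280 s = 8472.5 Mb.
With 3% container overhead: ×1.03.
8,727 Mb = 1,090,831,800 bytes ÷ 1,073,741,824 = 1.016 GiB.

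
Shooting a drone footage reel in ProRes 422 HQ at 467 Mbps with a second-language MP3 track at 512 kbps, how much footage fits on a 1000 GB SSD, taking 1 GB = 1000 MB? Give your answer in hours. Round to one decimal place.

Audio: 512 kbps = 0.512 Mbps.
Total bitrate: 467 + 0.512 = 467.512 Mbps.
Capacity: 1000 GB = 8,000,000 Mb.
Recording time: 8,000,000 / 467.512 = 17,112 s ≈ 4.75 hours.

4.8 hours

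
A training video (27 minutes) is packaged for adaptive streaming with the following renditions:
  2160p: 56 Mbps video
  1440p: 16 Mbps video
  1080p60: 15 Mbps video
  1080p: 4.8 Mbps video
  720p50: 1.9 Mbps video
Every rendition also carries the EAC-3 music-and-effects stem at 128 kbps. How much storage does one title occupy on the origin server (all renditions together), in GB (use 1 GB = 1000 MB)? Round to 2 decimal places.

27 min = 1620 s
Audio: 128 kbps = 0.128 Mbps.
Sum of rendition bitrates: (56+0.128) + (16+0.128) + (15+0.128) + (4.8+0.128) + (1.9+0.128) = 94.340 Mbps.
× 1620 s = 152,831 Mb = 19,104 MB = 19.10 GB.

19.10 GB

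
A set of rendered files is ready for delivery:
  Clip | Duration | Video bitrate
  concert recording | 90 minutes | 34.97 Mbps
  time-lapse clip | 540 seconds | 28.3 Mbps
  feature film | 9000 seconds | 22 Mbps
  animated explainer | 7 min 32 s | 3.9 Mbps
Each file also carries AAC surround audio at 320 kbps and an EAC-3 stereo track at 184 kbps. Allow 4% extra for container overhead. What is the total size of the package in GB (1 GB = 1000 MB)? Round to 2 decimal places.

53.51 GB

Audio total: 320 + 184 = 504 kbps = 0.504 Mbps.
concert recording: 35.474 Mbps × 5400 s × 1.04 = 199222.0 Mb
time-lapse clip: 28.804 Mbps × 540 s × 1.04 = 16176.3 Mb
feature film: 22.504 Mbps × 9000 s × 1.04 = 210637.4 Mb
animated explainer: 4.404 Mbps × 452 s × 1.04 = 2070.2 Mb
Total: 428106.0 Mb = 53513.2 MB.
= 53.51 GB.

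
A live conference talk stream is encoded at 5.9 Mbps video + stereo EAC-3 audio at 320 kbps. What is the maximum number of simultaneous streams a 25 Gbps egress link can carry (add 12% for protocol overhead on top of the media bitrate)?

Audio: 320 kbps = 0.320 Mbps.
Per-viewer media rate: 6.220 Mbps.
On the wire with 12% overhead: 6.966 Mbps.
25 Gbps = 25,000 Mbps; 25,000 / 6.966 = 3588.65 → 3588 viewers.

3588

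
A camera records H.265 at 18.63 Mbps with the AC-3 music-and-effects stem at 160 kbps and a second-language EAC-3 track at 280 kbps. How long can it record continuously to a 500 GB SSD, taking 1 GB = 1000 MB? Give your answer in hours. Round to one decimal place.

Audio total: 160 + 280 = 440 kbps = 0.440 Mbps.
Total bitrate: 18.63 + 0.440 = 19.070 Mbps.
Capacity: 500 GB = 4,000,000 Mb.
Recording time: 4,000,000 / 19.070 = 209,754 s ≈ 58.3 hours.

58.3 hours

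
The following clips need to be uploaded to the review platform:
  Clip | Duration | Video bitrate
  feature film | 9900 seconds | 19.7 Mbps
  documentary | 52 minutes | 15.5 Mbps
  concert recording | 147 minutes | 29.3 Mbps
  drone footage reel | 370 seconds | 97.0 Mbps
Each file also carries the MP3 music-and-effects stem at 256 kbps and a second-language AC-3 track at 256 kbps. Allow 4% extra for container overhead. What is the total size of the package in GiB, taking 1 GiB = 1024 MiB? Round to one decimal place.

Audio total: 256 + 256 = 512 kbps = 0.512 Mbps.
feature film: 20.212 Mbps × 9900 s × 1.04 = 208102.8 Mb
documentary: 16.012 Mbps × 3120 s × 1.04 = 51955.7 Mb
concert recording: 29.812 Mbps × 8820 s × 1.04 = 273459.5 Mb
drone footage reel: 97.512 Mbps × 370 s × 1.04 = 37522.6 Mb
Total: 571040.6 Mb = 71380.1 MB.
= 66.48 GiB.

66.5 GiB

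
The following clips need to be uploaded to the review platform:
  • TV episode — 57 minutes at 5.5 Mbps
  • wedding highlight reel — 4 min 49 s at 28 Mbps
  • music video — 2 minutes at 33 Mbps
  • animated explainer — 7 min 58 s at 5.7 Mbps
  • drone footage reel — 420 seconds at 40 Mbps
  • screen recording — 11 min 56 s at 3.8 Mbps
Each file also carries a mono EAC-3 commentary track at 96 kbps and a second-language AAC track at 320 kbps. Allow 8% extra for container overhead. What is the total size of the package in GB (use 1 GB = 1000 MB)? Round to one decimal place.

Audio total: 96 + 320 = 416 kbps = 0.416 Mbps.
TV episode: 5.916 Mbps × 3420 s × 1.08 = 21851.3 Mb
wedding highlight reel: 28.416 Mbps × 289 s × 1.08 = 8869.2 Mb
music video: 33.416 Mbps × 120 s × 1.08 = 4330.7 Mb
animated explainer: 6.116 Mbps × 478 s × 1.08 = 3157.3 Mb
drone footage reel: 40.416 Mbps × 420 s × 1.08 = 18332.7 Mb
screen recording: 4.216 Mbps × 716 s × 1.08 = 3260.1 Mb
Total: 59801.4 Mb = 7475.2 MB.
= 7.475 GB.

7.5 GB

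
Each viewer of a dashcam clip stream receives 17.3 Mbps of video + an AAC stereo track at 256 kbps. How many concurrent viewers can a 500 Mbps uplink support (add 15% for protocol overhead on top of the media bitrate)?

24

Audio: 256 kbps = 0.256 Mbps.
Per-viewer media rate: 17.556 Mbps.
On the wire with 15% overhead: 20.189 Mbps.
500 Mbps = 500.0 Mbps; 500.0 / 20.189 = 24.77 → 24 viewers.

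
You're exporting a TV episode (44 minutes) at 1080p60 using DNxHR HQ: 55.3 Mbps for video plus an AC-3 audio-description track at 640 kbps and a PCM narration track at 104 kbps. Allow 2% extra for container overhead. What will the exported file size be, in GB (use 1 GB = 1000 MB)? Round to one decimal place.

18.9 GB

44 min = 2640 s
Audio total: 640 + 104 = 744 kbps = 0.744 Mbps.
Total bitrate: 55.3 + 0.744 = 56.044 Mbps.
Stream data: 56.044 Mbps × 2640 s = 147956.2 Mb.
With 2% container overhead: ×1.02.
150,915 Mb ÷ 8 = 18,864 MB → 18.86 GB.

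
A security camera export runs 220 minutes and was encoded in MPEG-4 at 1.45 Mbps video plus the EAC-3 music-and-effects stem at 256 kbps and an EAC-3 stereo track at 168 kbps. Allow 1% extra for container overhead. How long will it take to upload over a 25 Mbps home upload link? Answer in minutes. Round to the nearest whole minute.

220 min = 13200 s
Audio total: 256 + 168 = 424 kbps = 0.424 Mbps.
Total bitrate: 1.874 Mbps.
File: 1.874 Mbps × 13200 s = 24736.8 Mb.
With 1% container overhead: ×1.01. → 24984.2 Mb.
At 25 Mbps: 24984.2 / 25 = 999.4 s ≈ 16.7 minutes.

17 minutes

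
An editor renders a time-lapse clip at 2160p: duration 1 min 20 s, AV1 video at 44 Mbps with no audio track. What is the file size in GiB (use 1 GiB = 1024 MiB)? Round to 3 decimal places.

1 min 20 s = 80 s
Total bitrate: 44 Mbps.
Stream data: 44.000 Mbps × 80 s = 3520.0 Mb.
3,520 Mb = 440,000,000 bytes ÷ 1,073,741,824 = 0.4098 GiB.

0.410 GiB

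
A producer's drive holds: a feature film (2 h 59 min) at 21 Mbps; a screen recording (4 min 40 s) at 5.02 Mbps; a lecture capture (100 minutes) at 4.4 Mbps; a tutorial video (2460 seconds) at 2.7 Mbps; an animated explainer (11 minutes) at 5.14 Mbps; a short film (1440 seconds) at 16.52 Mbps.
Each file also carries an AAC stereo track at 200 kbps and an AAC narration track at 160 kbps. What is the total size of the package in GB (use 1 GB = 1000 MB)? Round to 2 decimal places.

Audio total: 200 + 160 = 360 kbps = 0.360 Mbps.
feature film: 21.360 Mbps × 10740 s = 229406.4 Mb
screen recording: 5.380 Mbps × 280 s = 1506.4 Mb
lecture capture: 4.760 Mbps × 6000 s = 28560.0 Mb
tutorial video: 3.060 Mbps × 2460 s = 7527.6 Mb
animated explainer: 5.500 Mbps × 660 s = 3630.0 Mb
short film: 16.880 Mbps × 1440 s = 24307.2 Mb
Total: 294937.6 Mb = 36867.2 MB.
= 36.87 GB.

36.87 GB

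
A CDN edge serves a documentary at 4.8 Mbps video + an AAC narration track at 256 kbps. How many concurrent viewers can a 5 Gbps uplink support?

988

Audio: 256 kbps = 0.256 Mbps.
Per-viewer media rate: 5.056 Mbps.
5 Gbps = 5,000 Mbps; 5,000 / 5.056 = 988.92 → 988 viewers.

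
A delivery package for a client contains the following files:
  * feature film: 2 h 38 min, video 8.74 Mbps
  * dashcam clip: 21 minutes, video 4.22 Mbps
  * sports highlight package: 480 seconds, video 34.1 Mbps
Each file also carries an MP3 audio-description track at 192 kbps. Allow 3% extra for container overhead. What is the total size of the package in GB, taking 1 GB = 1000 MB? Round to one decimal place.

Audio: 192 kbps = 0.192 Mbps.
feature film: 8.932 Mbps × 9480 s × 1.03 = 87215.6 Mb
dashcam clip: 4.412 Mbps × 1260 s × 1.03 = 5725.9 Mb
sports highlight package: 34.292 Mbps × 480 s × 1.03 = 16954.0 Mb
Total: 109895.5 Mb = 13736.9 MB.
= 13.74 GB.

13.7 GB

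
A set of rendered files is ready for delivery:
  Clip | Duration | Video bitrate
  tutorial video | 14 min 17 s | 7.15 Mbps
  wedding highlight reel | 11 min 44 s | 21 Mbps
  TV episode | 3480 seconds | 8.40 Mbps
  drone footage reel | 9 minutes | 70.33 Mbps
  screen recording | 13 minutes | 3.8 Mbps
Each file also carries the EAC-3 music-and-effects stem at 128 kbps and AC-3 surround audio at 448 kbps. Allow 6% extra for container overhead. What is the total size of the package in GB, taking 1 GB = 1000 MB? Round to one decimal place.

12.6 GB

Audio total: 128 + 448 = 576 kbps = 0.576 Mbps.
tutorial video: 7.726 Mbps × 857 s × 1.06 = 7018.5 Mb
wedding highlight reel: 21.576 Mbps × 704 s × 1.06 = 16100.9 Mb
TV episode: 8.976 Mbps × 3480 s × 1.06 = 33110.7 Mb
drone footage reel: 70.906 Mbps × 540 s × 1.06 = 40586.6 Mb
screen recording: 4.376 Mbps × 780 s × 1.06 = 3618.1 Mb
Total: 100434.7 Mb = 12554.3 MB.
= 12.55 GB.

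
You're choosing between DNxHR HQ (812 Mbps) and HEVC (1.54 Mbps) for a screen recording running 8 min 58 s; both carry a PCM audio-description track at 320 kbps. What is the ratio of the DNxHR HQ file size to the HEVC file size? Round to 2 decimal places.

436.73

8 min 58 s = 538 s
Audio: 320 kbps = 0.320 Mbps.
DNxHR HQ: 812.320 Mbps × 538 s = 437028.2 Mb = 54.629 GB.
HEVC: 1.860 Mbps × 538 s = 1000.7 Mb = 0.125 GB.
Ratio: 54.629 / 0.125 = 436.731.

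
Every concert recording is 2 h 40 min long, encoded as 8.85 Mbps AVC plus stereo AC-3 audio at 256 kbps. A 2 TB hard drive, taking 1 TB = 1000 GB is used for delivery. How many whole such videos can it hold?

183

2 h 40 min = 160 min = 9600 s
Audio: 256 kbps = 0.256 Mbps.
Total bitrate: 9.106 Mbps.
Per item: 9.106 Mbps × 9600 s = 87,418 Mb = 10,927 MB.
Capacity: 2 TB = 16,000,000 Mb; 183.03 items → 183 complete.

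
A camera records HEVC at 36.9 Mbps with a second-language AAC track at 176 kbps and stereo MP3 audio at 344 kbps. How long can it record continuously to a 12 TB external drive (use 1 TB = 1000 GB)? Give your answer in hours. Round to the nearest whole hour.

713 hours

Audio total: 176 + 344 = 520 kbps = 0.520 Mbps.
Total bitrate: 36.9 + 0.520 = 37.420 Mbps.
Capacity: 12 TB = 96,000,000 Mb.
Recording time: 96,000,000 / 37.420 = 2,565,473 s ≈ 713 hours.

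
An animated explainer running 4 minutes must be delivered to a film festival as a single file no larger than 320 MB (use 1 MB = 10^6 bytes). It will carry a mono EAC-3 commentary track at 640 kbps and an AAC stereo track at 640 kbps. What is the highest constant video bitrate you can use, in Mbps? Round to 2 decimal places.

9.39 Mbps

Budget: 320 MB = 2560.0 Mb.
4 min = 240 s
Total bitrate budget: 2560.0 Mb / 240 s = 10.667 Mbps.
Audio total: 640 + 640 = 1280 kbps = 1.280 Mbps.
Video: 10.667 − 1.280 = 9.387 Mbps.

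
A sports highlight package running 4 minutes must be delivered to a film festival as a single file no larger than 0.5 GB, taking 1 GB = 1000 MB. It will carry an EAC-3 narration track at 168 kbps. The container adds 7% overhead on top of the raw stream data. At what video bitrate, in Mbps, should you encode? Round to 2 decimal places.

15.41 Mbps

Budget: 0.5 GB = 4000.0 Mb.
Stream payload after overhead: 4000.0 / 1.07 = 3738.3 Mb.
4 min = 240 s
Total bitrate budget: 3738.3 Mb / 240 s = 15.576 Mbps.
Audio: 168 kbps = 0.168 Mbps.
Video: 15.576 − 0.168 = 15.408 Mbps.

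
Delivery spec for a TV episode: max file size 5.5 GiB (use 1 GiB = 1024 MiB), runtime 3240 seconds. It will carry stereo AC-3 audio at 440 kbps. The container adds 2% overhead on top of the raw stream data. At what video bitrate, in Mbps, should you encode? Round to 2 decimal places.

13.86 Mbps

Budget: 5.5 GiB = 47244.6 Mb.
Stream payload after overhead: 47244.6 / 1.02 = 46318.3 Mb.
Total bitrate budget: 46318.3 Mb / 3240 s = 14.296 Mbps.
Audio: 440 kbps = 0.440 Mbps.
Video: 14.296 − 0.440 = 13.856 Mbps.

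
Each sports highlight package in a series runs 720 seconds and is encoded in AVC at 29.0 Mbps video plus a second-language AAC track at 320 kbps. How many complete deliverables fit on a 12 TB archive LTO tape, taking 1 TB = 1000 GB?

4547

Audio: 320 kbps = 0.320 Mbps.
Total bitrate: 29.320 Mbps.
Per item: 29.320 Mbps × 720 s = 21,110 Mb = 2,639 MB.
Capacity: 12 TB = 96,000,000 Mb; 4547.52 items → 4547 complete.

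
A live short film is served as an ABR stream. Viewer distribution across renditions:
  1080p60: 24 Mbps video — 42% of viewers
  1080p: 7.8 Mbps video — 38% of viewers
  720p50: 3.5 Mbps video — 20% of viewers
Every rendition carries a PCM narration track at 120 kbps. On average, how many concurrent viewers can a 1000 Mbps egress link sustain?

72

Audio: 120 kbps = 0.120 Mbps.
Average per-viewer bitrate: 0.42×24.120 + 0.38×7.920 + 0.20×3.620 = 13.864 Mbps.
1000 Mbps = 1,000 Mbps; 1,000 / 13.864 = 72.13 → 72.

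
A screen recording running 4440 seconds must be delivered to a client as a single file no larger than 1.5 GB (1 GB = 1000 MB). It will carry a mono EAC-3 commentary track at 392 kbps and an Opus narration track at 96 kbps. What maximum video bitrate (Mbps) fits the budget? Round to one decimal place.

2.2 Mbps

Budget: 1.5 GB = 12000.0 Mb.
Total bitrate budget: 12000.0 Mb / 4440 s = 2.703 Mbps.
Audio total: 392 + 96 = 488 kbps = 0.488 Mbps.
Video: 2.703 − 0.488 = 2.215 Mbps.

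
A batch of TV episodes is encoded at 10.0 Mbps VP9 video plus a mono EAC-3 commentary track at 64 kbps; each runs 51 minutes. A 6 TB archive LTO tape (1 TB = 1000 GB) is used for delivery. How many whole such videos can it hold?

1558

51 min = 3060 s
Audio: 64 kbps = 0.064 Mbps.
Total bitrate: 10.064 Mbps.
Per item: 10.064 Mbps × 3060 s = 30,796 Mb = 3,849 MB.
Capacity: 6 TB = 48,000,000 Mb; 1558.65 items → 1558 complete.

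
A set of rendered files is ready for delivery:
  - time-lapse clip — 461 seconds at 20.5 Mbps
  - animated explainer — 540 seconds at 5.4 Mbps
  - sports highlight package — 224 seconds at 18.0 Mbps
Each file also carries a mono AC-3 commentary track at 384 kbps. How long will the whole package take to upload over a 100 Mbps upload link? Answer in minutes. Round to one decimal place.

Audio: 384 kbps = 0.384 Mbps.
time-lapse clip: 20.884 Mbps × 461 s = 9627.5 Mb
animated explainer: 5.784 Mbps × 540 s = 3123.4 Mb
sports highlight package: 18.384 Mbps × 224 s = 4118.0 Mb
Total: 16868.9 Mb = 2108.6 MB.
At 100 Mbps: 16868.9 / 100 = 169 s ≈ 2.81 minutes.

2.8 minutes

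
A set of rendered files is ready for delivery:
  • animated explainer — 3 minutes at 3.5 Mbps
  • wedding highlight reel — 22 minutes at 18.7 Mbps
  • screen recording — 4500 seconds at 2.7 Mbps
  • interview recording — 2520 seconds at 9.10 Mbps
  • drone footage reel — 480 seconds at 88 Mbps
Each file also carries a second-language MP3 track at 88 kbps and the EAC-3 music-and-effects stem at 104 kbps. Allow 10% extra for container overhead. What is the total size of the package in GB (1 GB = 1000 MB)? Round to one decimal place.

14.4 GB

Audio total: 88 + 104 = 192 kbps = 0.192 Mbps.
animated explainer: 3.692 Mbps × 180 s × 1.10 = 731.0 Mb
wedding highlight reel: 18.892 Mbps × 1320 s × 1.10 = 27431.2 Mb
screen recording: 2.892 Mbps × 4500 s × 1.10 = 14315.4 Mb
interview recording: 9.292 Mbps × 2520 s × 1.10 = 25757.4 Mb
drone footage reel: 88.192 Mbps × 480 s × 1.10 = 46565.4 Mb
Total: 114800.4 Mb = 14350.0 MB.
= 14.35 GB.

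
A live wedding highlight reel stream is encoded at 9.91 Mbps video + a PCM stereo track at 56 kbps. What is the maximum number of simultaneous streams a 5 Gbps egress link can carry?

501

Audio: 56 kbps = 0.056 Mbps.
Per-viewer media rate: 9.966 Mbps.
5 Gbps = 5,000 Mbps; 5,000 / 9.966 = 501.71 → 501 viewers.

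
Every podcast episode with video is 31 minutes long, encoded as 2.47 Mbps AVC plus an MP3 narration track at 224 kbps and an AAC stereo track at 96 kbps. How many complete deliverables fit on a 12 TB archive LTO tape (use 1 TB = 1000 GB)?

18499

31 min = 1860 s
Audio total: 224 + 96 = 320 kbps = 0.320 Mbps.
Total bitrate: 2.790 Mbps.
Per item: 2.790 Mbps × 1860 s = 5,189 Mb = 648.7 MB.
Capacity: 12 TB = 96,000,000 Mb; 18499.25 items → 18499 complete.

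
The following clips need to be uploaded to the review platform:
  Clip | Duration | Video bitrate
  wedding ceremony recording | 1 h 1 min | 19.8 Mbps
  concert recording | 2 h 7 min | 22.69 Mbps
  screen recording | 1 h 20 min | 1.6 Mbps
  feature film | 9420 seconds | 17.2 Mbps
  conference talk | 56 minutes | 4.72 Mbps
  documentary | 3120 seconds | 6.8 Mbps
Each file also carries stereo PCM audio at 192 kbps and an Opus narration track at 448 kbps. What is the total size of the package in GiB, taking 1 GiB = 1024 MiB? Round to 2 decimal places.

55.02 GiB

Audio total: 192 + 448 = 640 kbps = 0.640 Mbps.
wedding ceremony recording: 20.440 Mbps × 3660 s = 74810.4 Mb
concert recording: 23.330 Mbps × 7620 s = 177774.6 Mb
screen recording: 2.240 Mbps × 4800 s = 10752.0 Mb
feature film: 17.840 Mbps × 9420 s = 168052.8 Mb
conference talk: 5.360 Mbps × 3360 s = 18009.6 Mb
documentary: 7.440 Mbps × 3120 s = 23212.8 Mb
Total: 472612.2 Mb = 59076.5 MB.
= 55.02 GiB.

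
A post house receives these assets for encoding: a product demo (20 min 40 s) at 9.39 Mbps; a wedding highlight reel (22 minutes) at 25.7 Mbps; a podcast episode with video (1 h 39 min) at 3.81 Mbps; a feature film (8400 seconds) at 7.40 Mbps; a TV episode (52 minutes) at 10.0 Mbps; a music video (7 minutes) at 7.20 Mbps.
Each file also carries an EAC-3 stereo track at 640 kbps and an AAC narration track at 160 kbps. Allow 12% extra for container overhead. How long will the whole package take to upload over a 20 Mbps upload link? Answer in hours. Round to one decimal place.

Audio total: 640 + 160 = 800 kbps = 0.800 Mbps.
product demo: 10.190 Mbps × 1240 s × 1.12 = 14151.9 Mb
wedding highlight reel: 26.500 Mbps × 1320 s × 1.12 = 39177.6 Mb
podcast episode with video: 4.610 Mbps × 5940 s × 1.12 = 30669.4 Mb
feature film: 8.200 Mbps × 8400 s × 1.12 = 77145.6 Mb
TV episode: 10.800 Mbps × 3120 s × 1.12 = 37739.5 Mb
music video: 8.000 Mbps × 420 s × 1.12 = 3763.2 Mb
Total: 202647.2 Mb = 25330.9 MB.
At 20 Mbps: 202647.2 / 20 = 10132 s ≈ 2.81 hours.

2.8 hours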